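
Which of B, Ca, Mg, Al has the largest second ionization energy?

The second ionization energy removes an electron from the +1 ion. For each element: B⁺ still has 2 valence electrons; Ca⁺ still has 1 valence electron; Mg⁺ still has 1 valence electron; Al⁺ still has 2 valence electrons.
All are still removing valence electrons, so compare the +1 ions as you would atoms: IE_2 generally rises across a period (higher Z_eff) and falls down a group (larger shell), subject to the usual subshell exceptions.
Valence configurations: B⁺ [He]2s², Ca⁺ [Ar]4s¹, Mg⁺ [Ne]3s¹, Al⁺ [Ne]3s².
The numbers (kJ/mol): B 2427, Ca 1145, Mg 1451, Al 1817.
Putting it together, IE_2: Ca < Mg < Al < B.

B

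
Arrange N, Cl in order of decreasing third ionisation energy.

N > Cl

After 2 electrons have been removed, what remains? N²⁺ still has 3 valence electrons; Cl²⁺ still has 5 valence electrons.
All are still removing valence electrons, so compare the +2 ions as you would atoms: IE_3 generally rises across a period (higher Z_eff) and falls down a group (larger shell), subject to the usual subshell exceptions.
Valence configurations: N²⁺ [He]2s²2p¹, Cl²⁺ [Ne]3s²3p³.
Tabulated IE_3 (kJ/mol): N 4578, Cl 3822.
Overall IE_3 order: Cl < N.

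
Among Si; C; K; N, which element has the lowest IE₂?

Si

Consider each +1 ion: Si⁺ still has 3 valence electrons; C⁺ still has 3 valence electrons; K⁺ is the bare [Ar] core; N⁺ still has 4 valence electrons.
Pulling an electron out of a noble-gas core costs far more than removing a remaining valence electron, so K sits at the high end of IE_2.
Valence configurations: Si⁺ [Ne]3s²3p¹, C⁺ [He]2s²2p¹, N⁺ [He]2s²2p².
Tabulated IE_2 (kJ/mol): Si 1577, C 2353, K 3052, N 2856.
So the second ionization energies run Si < C < N < K.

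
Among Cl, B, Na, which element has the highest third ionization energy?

Na

After 2 electrons have been removed, what remains? Cl²⁺ still has 5 valence electrons; B²⁺ still has 1 valence electron; Na²⁺ is already 1 electron into the core.
Core electrons are held far more tightly than valence electrons, so Na tops the IE_3 order.
Valence configurations: Cl²⁺ [Ne]3s²3p³, B²⁺ [He]2s¹.
The numbers (kJ/mol): Cl 3822, B 3660, Na 6910.
So the third ionization energies run B < Cl < Na.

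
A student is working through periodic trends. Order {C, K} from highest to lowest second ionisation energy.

The second ionization energy removes an electron from the +1 ion. For each element: C⁺ still has 3 valence electrons; K⁺ is the bare [Ar] core.
Core electrons are held far more tightly than valence electrons, so K tops the IE_2 order.
Tabulated IE_2 (kJ/mol): C 2353, K 3052.
Hence IE_2: C < K.

K, C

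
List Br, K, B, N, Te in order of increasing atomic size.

N < B < Br < Te < K

Atomic radius shrinks across a period as nuclear charge pulls the same shell inward, and grows down a group as new shells are added.
Neither a single period nor a single group — weigh both effects.
B > N: B lies to the left of N in period 2, so the across-period effect alone puts B larger.
Br > B: the two effects oppose for this pair; the down-group effect wins (114 vs 85 pm).
Te > Br: both effects reinforce here, so Te is clearly the larger of the two.
K > Te: the two effects oppose for this pair; the across-period effect wins (196 vs 136 pm).
For reference (pm): B 85, N 71, K 196, Br 114, Te 136.
So from smallest to largest: N < B < Br < Te < K.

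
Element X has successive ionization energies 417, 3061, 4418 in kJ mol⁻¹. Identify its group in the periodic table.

Group 1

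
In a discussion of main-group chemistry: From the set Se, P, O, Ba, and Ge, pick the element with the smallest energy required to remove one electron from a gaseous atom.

Removing the outermost electron gets harder across a period and easier down a group.
These span different periods and groups, so the two trends combine.
Ge > Ba: relative to Ba, both the across-period and down-group shifts push Ge's first ionization energy up.
Se > Ge: Se lies to the right of Ge in period 4, so the across-period effect alone puts Se higher.
P > Se: the two effects oppose for this pair; the down-group effect wins (1012 vs 941 kJ/mol).
O > P: relative to P, both the across-period and down-group shifts push O's first ionization energy up.
Tabulated first ionization energy (kJ/mol): O 1314, P 1012, Ge 762, Se 941, Ba 503.
The smallest energy required to remove one electron from a gaseous atom among these belongs to Ba.

Ba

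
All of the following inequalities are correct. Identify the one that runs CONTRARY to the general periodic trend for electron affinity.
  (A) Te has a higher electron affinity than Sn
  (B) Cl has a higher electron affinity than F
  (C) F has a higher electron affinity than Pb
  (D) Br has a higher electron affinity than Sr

(B)

The general trend: electron affinity increases across a period and decreases down a group.
(A) Te (period 5, group 16) vs Sn (period 5, group 14): the stated order agrees with the simple trend.
(B) Cl (period 3, group 17) vs F (period 2, group 17): the stated order contradicts the simple trend.
(C) F (period 2, group 17) vs Pb (period 6, group 14): the stated order agrees with the simple trend.
(D) Br (period 4, group 17) vs Sr (period 5, group 2): the stated order agrees with the simple trend.
The exception is (B): F's small 2p subshell makes the incoming electron feel strong e⁻–e⁻ repulsion, so Cl actually releases more energy on gaining an electron.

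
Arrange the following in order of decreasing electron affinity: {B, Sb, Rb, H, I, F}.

Adding an electron releases more energy for atoms nearer the top right (short of the noble gases).
Here both period and group differ, so the two effects have to be weighed against each other.
Rb > B: this pair runs against the simple trend — see the exception note.
H > Rb: they share group 1; the group trend gives H the larger value.
Sb > H: the two effects oppose for this pair; the across-period effect wins (103 vs 73 kJ/mol).
I > Sb: I lies to the right of Sb in period 5, so the across-period effect alone puts I higher.
F > I: F sits above I in group 17, so the down-group effect alone puts F higher.
Note the exception: Rb has a higher electron affinity than B, contrary to the simple trend — B's ns²np¹ configuration gives only a small electron affinity — the sparsely filled np subshell binds an added electron weakly.
For reference (kJ/mol): H 73, B 27, F 328, Rb 47, Sb 103, I 295.
So from highest to lowest: F > I > Sb > H > Rb > B.

F > I > Sb > H > Rb > B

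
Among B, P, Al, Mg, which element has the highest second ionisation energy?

B

After 1 electron has been removed, what remains? B⁺ still has 2 valence electrons; P⁺ still has 4 valence electrons; Al⁺ still has 2 valence electrons; Mg⁺ still has 1 valence electron.
All are still removing valence electrons, so compare the +1 ions as you would atoms: IE_2 generally rises across a period (higher Z_eff) and falls down a group (larger shell), subject to the usual subshell exceptions.
Valence configurations: B⁺ [He]2s², P⁺ [Ne]3s²3p², Al⁺ [Ne]3s², Mg⁺ [Ne]3s¹.
The numbers (kJ/mol): B 2427, P 1907, Al 1817, Mg 1451.
Hence IE_2: Mg < Al < P < B.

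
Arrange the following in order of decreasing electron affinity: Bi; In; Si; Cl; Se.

Cl > Se > Si > Bi > In

Si is in period 3, group 14; Cl is in period 3, group 17; Se is in period 4, group 16; In is in period 5, group 13; Bi is in period 6, group 15.
EA tends to increase across a period and decrease down a group, though the pattern is less regular than for IE or radius.
Neither a single period nor a single group — weigh both effects.
Bi > In: the two effects oppose for this pair; the across-period effect wins (91 vs 29 kJ/mol).
Si > Bi: period and group pull opposite ways; the down-group shift dominates (134 vs 91 kJ/mol).
Se > Si: period and group pull opposite ways; the across-period shift dominates (195 vs 134 kJ/mol).
Cl > Se: both effects reinforce here, so Cl is clearly the higher of the two.
Tabulated electron affinity (kJ/mol): Si 134, Cl 349, Se 195, In 29, Bi 91.
So from highest to lowest: Cl > Se > Si > Bi > In.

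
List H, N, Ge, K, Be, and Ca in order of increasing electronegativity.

H is in period 1, group 1; Be is in period 2, group 2; N is in period 2, group 15; K is in period 4, group 1; Ca is in period 4, group 2; Ge is in period 4, group 14.
EN rises left→right (higher Z_eff, smaller atoms) and falls top→bottom (larger, more shielded atoms).
Here both period and group differ, so the two effects have to be weighed against each other.
Ca > K: Ca lies to the right of K in period 4, so the across-period effect alone puts Ca higher.
Be > Ca: they share group 2; the group trend gives Be the larger value.
Ge > Be: the two effects oppose for this pair; the across-period effect wins (2.01 vs 1.57).
H > Ge: the two effects oppose for this pair; the down-group effect wins (2.20 vs 2.01).
N > H: the two effects oppose for this pair; the across-period effect wins (3.04 vs 2.20).
Approximate values (Pauling): H 2.20, Be 1.57, N 3.04, K 0.82, Ca 1.00, Ge 2.01.
So from lowest to highest: K < Ca < Be < Ge < H < N.

K < Ca < Be < Ge < H < N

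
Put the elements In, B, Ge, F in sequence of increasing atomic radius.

F < B < Ge < In

Moving right in a period, electrons are added to the same shell under a stronger nuclear pull, so atoms get smaller; moving down, a new shell is opened and atoms get larger.
Neither a single period nor a single group — weigh both effects.
B > F: B lies to the left of F in period 2, so the across-period effect alone puts B larger.
Ge > B: period and group pull opposite ways; the down-group shift dominates (121 vs 85 pm).
In > Ge: both effects reinforce here, so In is clearly the larger of the two.
For reference (pm): B 85, F 64, Ge 121, In 142.
So from smallest to largest: F < B < Ge < In.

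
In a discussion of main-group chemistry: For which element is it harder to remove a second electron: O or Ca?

O

IE_2 is the cost of taking one more electron from the +1 cation: O⁺ still has 5 valence electrons; Ca⁺ still has 1 valence electron.
All are still removing valence electrons, so compare the +1 ions as you would atoms: IE_2 generally rises across a period (higher Z_eff) and falls down a group (larger shell), subject to the usual subshell exceptions.
Valence configurations: O⁺ [He]2s²2p³, Ca⁺ [Ar]4s¹.
The numbers (kJ/mol): O 3388, Ca 1145.
Overall IE_2 order: Ca < O.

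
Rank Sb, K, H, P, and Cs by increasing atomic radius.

H < P < Sb < K < Cs

H is in period 1, group 1; P is in period 3, group 15; K is in period 4, group 1; Sb is in period 5, group 15; Cs is in period 6, group 1.
Across a period the added protons contract the valence shell; down a group each new principal shell makes the atom larger.
These span different periods and groups, so the two trends combine.
P > H: period and group pull opposite ways; the down-group shift dominates (111 vs 32 pm).
Sb > P: Sb sits below P in group 15, so the down-group effect alone puts Sb larger.
K > Sb: period and group pull opposite ways; the across-period shift dominates (196 vs 140 pm).
Cs > K: Cs sits below K in group 1, so the down-group effect alone puts Cs larger.
Approximate values (pm): H 32, P 111, K 196, Sb 140, Cs 232.
So from smallest to largest: H < P < Sb < K < Cs.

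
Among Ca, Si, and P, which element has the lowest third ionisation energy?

P

IE_3 is the cost of taking one more electron from the +2 cation: Ca²⁺ is the bare [Ar] core; Si²⁺ still has 2 valence electrons; P²⁺ still has 3 valence electrons.
Breaking into a closed-shell core is much more expensive than removing a leftover valence electron — Ca has the largest IE_3 here.
Valence configurations: Si²⁺ [Ne]3s², P²⁺ [Ne]3s²3p¹.
P²⁺ loses a lone 3p electron whereas Si²⁺ must break into a filled 3s² pair, so IE_3(Si) > IE_3(P) even though P has the higher nuclear charge.
Approximate IE_3 values (kJ/mol): Ca 4912, Si 3232, P 2914.
Hence IE_3: P < Si < Ca.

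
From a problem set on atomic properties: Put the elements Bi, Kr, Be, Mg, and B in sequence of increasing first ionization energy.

Bi < Mg < B < Be < Kr

Be is in period 2, group 2; B is in period 2, group 13; Mg is in period 3, group 2; Kr is in period 4, group 18; Bi is in period 6, group 15.
First ionization energy rises across a period (greater Z_eff holds electrons more tightly) and falls down a group (valence electrons are farther from the nucleus).
Neither a single period nor a single group — weigh both effects.
Mg > Bi: period and group pull opposite ways; the down-group shift dominates (738 vs 703 kJ/mol).
B > Mg: both effects reinforce here, so B is clearly the higher of the two.
Be > B: this pair runs against the simple trend — see the exception note.
Kr > Be: period and group pull opposite ways; the across-period shift dominates (1351 vs 900 kJ/mol).
Note the exception: Be has a higher first ionization energy than B, contrary to the simple trend — removing B's lone 2p electron is easier than breaking Be's filled 2s².
For reference (kJ/mol): Be 900, B 801, Mg 738, Kr 1351, Bi 703.
So from lowest to highest: Bi < Mg < B < Be < Kr.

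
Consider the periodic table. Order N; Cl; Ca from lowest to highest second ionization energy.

Ca, Cl, N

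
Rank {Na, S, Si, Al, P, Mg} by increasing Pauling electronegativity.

Na < Mg < Al < Si < P < S

Na is in period 3, group 1; Mg is in period 3, group 2; Al is in period 3, group 13; Si is in period 3, group 14; P is in period 3, group 15; S is in period 3, group 16.
Smaller atoms with higher effective nuclear charge are more electronegative.
All lie in period 3, so electronegativity increases left to right.
So from lowest to highest: Na < Mg < Al < Si < P < S.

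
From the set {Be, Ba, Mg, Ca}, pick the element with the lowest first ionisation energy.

Be is in period 2, group 2; Mg is in period 3, group 2; Ca is in period 4, group 2; Ba is in period 6, group 2.
Removing the outermost electron gets harder across a period and easier down a group.
All are in group 2, so first ionization energy increases up the group.
The lowest first ionisation energy among these belongs to Ba.

Ba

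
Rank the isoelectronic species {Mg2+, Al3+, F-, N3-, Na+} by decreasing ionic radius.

N3-, F-, Na+, Mg2+, Al3+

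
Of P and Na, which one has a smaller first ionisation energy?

Na is in period 3, group 1; P is in period 3, group 15.
Removing the outermost electron gets harder across a period and easier down a group.
All lie in period 3, so first ionization energy increases left to right.
So Na has the smaller first ionisation energy (Na < P).

Na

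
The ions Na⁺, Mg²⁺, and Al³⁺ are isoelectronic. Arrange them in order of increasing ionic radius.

Al³⁺, Mg²⁺, Na⁺

All of these have 10 electrons, so size is governed by nuclear charge alone: the more protons, the stronger the pull on the same electron cloud, and the smaller the ion.
Nuclear charges: Al³⁺ (Z=13), Mg²⁺ (Z=12), Na⁺ (Z=11).
Smallest to largest: Al³⁺ < Mg²⁺ < Na⁺.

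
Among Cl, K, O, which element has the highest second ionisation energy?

O

IE_2 is the cost of taking one more electron from the +1 cation: Cl⁺ still has 6 valence electrons; K⁺ is the bare [Ar] core; O⁺ still has 5 valence electrons.
Usually core removal costs more than valence removal, but here the competition is close: a tightly held n=2 valence electron can cost more to remove than an n=3 core electron, so the actual values have to decide it.
Valence configurations: Cl⁺ [Ne]3s²3p⁴, O⁺ [He]2s²2p³.
Tabulated IE_2 (kJ/mol): Cl 2298, K 3052, O 3388.
Overall IE_2 order: Cl < K < O.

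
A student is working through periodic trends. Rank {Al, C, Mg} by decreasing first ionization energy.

C, Mg, Al

C is in period 2, group 14; Mg is in period 3, group 2; Al is in period 3, group 13.
Removing the outermost electron gets harder across a period and easier down a group.
These span different periods and groups, so the two trends combine.
Mg > Al: this pair runs against the simple trend — see the exception note.
C > Mg: relative to Mg, both the across-period and down-group shifts push C's first ionization energy up.
Note the exception: Mg has a higher first ionization energy than Al, contrary to the simple trend — Al's single 3p electron is easier to remove than one from Mg's filled 3s².
For reference (kJ/mol): C 1086, Mg 738, Al 578.
So from highest to lowest: C > Mg > Al.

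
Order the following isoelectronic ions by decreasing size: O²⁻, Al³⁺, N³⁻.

All of these have 10 electrons, so size is governed by nuclear charge alone: the more protons, the stronger the pull on the same electron cloud, and the smaller the ion.
Nuclear charges: Al³⁺ (Z=13), O²⁻ (Z=8), N³⁻ (Z=7).
Largest to smallest: N³⁻ > O²⁻ > Al³⁺.

N³⁻ > O²⁻ > Al³⁺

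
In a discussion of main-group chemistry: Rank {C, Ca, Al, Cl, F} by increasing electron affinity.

C is in period 2, group 14; F is in period 2, group 17; Al is in period 3, group 13; Cl is in period 3, group 17; Ca is in period 4, group 2.
Atoms with high Z_eff and room in the valence shell (especially the halogens) have the most exothermic electron affinities.
Neither a single period nor a single group — weigh both effects.
Al > Ca: relative to Ca, both the across-period and down-group shifts push Al's electron affinity up.
C > Al: relative to Al, both the across-period and down-group shifts push C's electron affinity up.
F > C: both are in period 2; the period trend gives F the larger value.
Cl > F: this pair runs against the simple trend — see the exception note.
Note the exception: Cl has a higher electron affinity than F, contrary to the simple trend — F's small 2p subshell makes the incoming electron feel strong e⁻–e⁻ repulsion, so Cl actually releases more energy on gaining an electron.
For reference (kJ/mol): C 122, F 328, Al 42, Cl 349, Ca 2.
So from lowest to highest: Ca < Al < C < F < Cl.

Ca, Al, C, F, Cl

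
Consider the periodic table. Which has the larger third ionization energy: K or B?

K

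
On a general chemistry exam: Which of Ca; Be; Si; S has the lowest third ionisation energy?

Si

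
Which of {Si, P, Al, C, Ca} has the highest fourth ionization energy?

Al

The fourth ionization energy removes an electron from the +3 ion. For each element: Si³⁺ still has 1 valence electron; P³⁺ still has 2 valence electrons; Al³⁺ is the bare [Ne] core; C³⁺ still has 1 valence electron; Ca³⁺ is already 1 electron into the core.
Breaking into a closed-shell core is much more expensive than removing a leftover valence electron — Ca and Al have the largest IE_4 here.
Valence configurations: Si³⁺ [Ne]3s¹, P³⁺ [Ne]3s², C³⁺ [He]2s¹.
Tabulated IE_4 (kJ/mol): Si 4356, P 4964, Al 11577, C 6223, Ca 6491.
Hence IE_4: Si < P < C < Ca < Al.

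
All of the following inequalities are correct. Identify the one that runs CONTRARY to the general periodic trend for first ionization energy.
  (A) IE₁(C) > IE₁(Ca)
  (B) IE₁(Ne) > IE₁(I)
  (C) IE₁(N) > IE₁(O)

The general trend: first ionization energy increases across a period and decreases down a group.
(A) C (period 2, group 14) vs Ca (period 4, group 2): the stated order agrees with the simple trend.
(B) Ne (period 2, group 18) vs I (period 5, group 17): the stated order agrees with the simple trend.
(C) N (period 2, group 15) vs O (period 2, group 16): the stated order contradicts the simple trend.
The exception is (C): pairing an electron in O's 2p⁴ costs repulsion energy, so O ionizes more easily than half-filled N (2p³).

(C)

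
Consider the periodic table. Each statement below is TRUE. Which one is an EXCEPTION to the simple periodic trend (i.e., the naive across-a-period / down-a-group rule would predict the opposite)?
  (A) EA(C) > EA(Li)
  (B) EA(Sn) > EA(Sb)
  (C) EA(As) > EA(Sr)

The general trend: electron affinity increases across a period and decreases down a group.
(A) C (period 2, group 14) vs Li (period 2, group 1): the stated order agrees with the simple trend.
(B) Sn (period 5, group 14) vs Sb (period 5, group 15): the stated order contradicts the simple trend.
(C) As (period 4, group 15) vs Sr (period 5, group 2): the stated order agrees with the simple trend.
The exception is (B): adding an electron to Sb's half-filled 5p³ is unfavourable, so Sn has the more exothermic EA.

(B)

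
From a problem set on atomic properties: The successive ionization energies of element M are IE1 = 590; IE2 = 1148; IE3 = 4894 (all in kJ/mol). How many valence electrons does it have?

Look for the largest jump between consecutive ionization energies: IE3/IE2 ≈ 4.3, far larger than any earlier ratio.
That jump marks the point where a core electron is being removed. So the atom has 2 valence electrons.

2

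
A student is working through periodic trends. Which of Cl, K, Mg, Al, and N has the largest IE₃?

After 2 electrons have been removed, what remains? Cl²⁺ still has 5 valence electrons; K²⁺ is already 1 electron into the core; Mg²⁺ is the bare [Ne] core; Al²⁺ still has 1 valence electron; N²⁺ still has 3 valence electrons.
Usually core removal costs more than valence removal, but here the competition is close: a tightly held n=2 valence electron can cost more to remove than an n=3 core electron, so the actual values have to decide it.
Valence configurations: Cl²⁺ [Ne]3s²3p³, Al²⁺ [Ne]3s¹, N²⁺ [He]2s²2p¹.
Tabulated IE_3 (kJ/mol): Cl 3822, K 4420, Mg 7733, Al 2745, N 4578.
Putting it together, IE_3: Al < Cl < K < N < Mg.

Mg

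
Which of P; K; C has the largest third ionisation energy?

C

Consider each +2 ion: P²⁺ still has 3 valence electrons; K²⁺ is already 1 electron into the core; C²⁺ still has 2 valence electrons.
Usually core removal costs more than valence removal, but here the competition is close: a tightly held n=2 valence electron can cost more to remove than an n=3 core electron, so the actual values have to decide it.
Valence configurations: P²⁺ [Ne]3s²3p¹, C²⁺ [He]2s².
The numbers (kJ/mol): P 2914, K 4420, C 4620.
Hence IE_3: P < K < C.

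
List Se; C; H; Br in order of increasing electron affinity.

H < C < Se < Br

EA tends to increase across a period and decrease down a group, though the pattern is less regular than for IE or radius.
Here both period and group differ, so the two effects have to be weighed against each other.
C > H: period and group pull opposite ways; the across-period shift dominates (122 vs 73 kJ/mol).
Se > C: the two effects oppose for this pair; the across-period effect wins (195 vs 122 kJ/mol).
Br > Se: Br lies to the right of Se in period 4, so the across-period effect alone puts Br higher.
Approximate values (kJ/mol): H 73, C 122, Se 195, Br 325.
So from lowest to highest: H < C < Se < Br.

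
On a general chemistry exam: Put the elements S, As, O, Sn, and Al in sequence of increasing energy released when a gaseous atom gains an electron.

O is in period 2, group 16; Al is in period 3, group 13; S is in period 3, group 16; As is in period 4, group 15; Sn is in period 5, group 14.
EA tends to increase across a period and decrease down a group, though the pattern is less regular than for IE or radius.
These span different periods and groups, so the two trends combine.
As > Al: period and group pull opposite ways; the across-period shift dominates (78 vs 42 kJ/mol).
Sn > As: this pair runs against the simple trend — see the exception note.
O > Sn: both effects reinforce here, so O is clearly the higher of the two.
S > O: this pair runs against the simple trend — see the exception note.
Note the exception: Sn has a higher electron affinity than As, contrary to the simple trend — adding an electron to As's half-filled np³ subshell costs electron-pairing energy.
Note the exception: S has a higher electron affinity than O, contrary to the simple trend — the compact 2p subshell of O repels the added electron more than S's larger 3p does.
Tabulated electron affinity (kJ/mol): O 141, Al 42, S 200, As 78, Sn 107.
So from lowest to highest: Al < As < Sn < O < S.

Al, As, Sn, O, S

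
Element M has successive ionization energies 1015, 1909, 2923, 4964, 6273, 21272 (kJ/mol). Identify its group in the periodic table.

Group 15

Look for the largest jump between consecutive ionization energies: IE6/IE5 ≈ 3.4, far larger than any earlier ratio.
That jump marks the point where a core electron is being removed. So the atom has 5 valence electrons.
A main-group element with 5 valence electrons is in group 15.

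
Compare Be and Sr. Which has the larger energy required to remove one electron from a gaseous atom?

First ionization energy rises across a period (greater Z_eff holds electrons more tightly) and falls down a group (valence electrons are farther from the nucleus).
All are in group 2, so first ionization energy increases up the group.
So Be has the larger energy required to remove one electron from a gaseous atom (Be > Sr).

Be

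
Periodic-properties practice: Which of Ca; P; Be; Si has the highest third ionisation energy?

Be

After 2 electrons have been removed, what remains? Ca²⁺ is the bare [Ar] core; P²⁺ still has 3 valence electrons; Be²⁺ is the bare [He] core; Si²⁺ still has 2 valence electrons.
Pulling an electron out of a noble-gas core costs far more than removing a remaining valence electron, so Ca and Be sit at the high end of IE_3.
Valence configurations: P²⁺ [Ne]3s²3p¹, Si²⁺ [Ne]3s².
P²⁺ loses a lone 3p electron whereas Si²⁺ must break into a filled 3s² pair, so IE_3(Si) > IE_3(P) even though P has the higher nuclear charge.
The numbers (kJ/mol): Ca 4912, P 2914, Be 14849, Si 3232.
So the third ionization energies run P < Si < Ca < Be.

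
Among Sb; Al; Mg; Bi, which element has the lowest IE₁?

Al

First ionization energy rises across a period (greater Z_eff holds electrons more tightly) and falls down a group (valence electrons are farther from the nucleus).
Here both period and group differ, so the two effects have to be weighed against each other.
Bi > Al: the two effects oppose for this pair; the across-period effect wins (703 vs 578 kJ/mol).
Mg > Bi: the two effects oppose for this pair; the down-group effect wins (738 vs 703 kJ/mol).
Sb > Mg: the two effects oppose for this pair; the across-period effect wins (831 vs 738 kJ/mol).
Note the exception: Mg has a higher first ionization energy than Al, contrary to the simple trend — Al's single 3p electron is easier to remove than one from Mg's filled 3s².
For reference (kJ/mol): Mg 738, Al 578, Sb 831, Bi 703.
The lowest IE₁ among these belongs to Al.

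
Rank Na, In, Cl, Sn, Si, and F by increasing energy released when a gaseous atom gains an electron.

F is in period 2, group 17; Na is in period 3, group 1; Si is in period 3, group 14; Cl is in period 3, group 17; In is in period 5, group 13; Sn is in period 5, group 14.
Electron affinity generally becomes more exothermic across a period toward the halogens and less exothermic down a group.
Here both period and group differ, so the two effects have to be weighed against each other.
Na > In: period and group pull opposite ways; the down-group shift dominates (53 vs 29 kJ/mol).
Sn > Na: the two effects oppose for this pair; the across-period effect wins (107 vs 53 kJ/mol).
Si > Sn: they share group 14; the group trend gives Si the larger value.
F > Si: both effects reinforce here, so F is clearly the higher of the two.
Cl > F: this pair runs against the simple trend — see the exception note.
Note the exception: Cl has a higher electron affinity than F, contrary to the simple trend — F's small 2p subshell makes the incoming electron feel strong e⁻–e⁻ repulsion, so Cl actually releases more energy on gaining an electron.
Approximate values (kJ/mol): F 328, Na 53, Si 134, Cl 349, In 29, Sn 107.
So from lowest to highest: In < Na < Sn < Si < F < Cl.

In < Na < Sn < Si < F < Cl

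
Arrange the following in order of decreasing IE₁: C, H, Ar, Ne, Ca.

Ne > Ar > H > C > Ca

H is in period 1, group 1; C is in period 2, group 14; Ne is in period 2, group 18; Ar is in period 3, group 18; Ca is in period 4, group 2.
Across a period the outer electron is held more tightly (higher IE₁); down a group it sits in a higher shell, more shielded, and comes off more easily.
Neither a single period nor a single group — weigh both effects.
C > Ca: relative to Ca, both the across-period and down-group shifts push C's first ionization energy up.
H > C: period and group pull opposite ways; the down-group shift dominates (1312 vs 1086 kJ/mol).
Ar > H: period and group pull opposite ways; the across-period shift dominates (1521 vs 1312 kJ/mol).
Ne > Ar: Ne sits above Ar in group 18, so the down-group effect alone puts Ne higher.
For reference (kJ/mol): H 1312, C 1086, Ne 2081, Ar 1521, Ca 590.
So from highest to lowest: Ne > Ar > H > C > Ca.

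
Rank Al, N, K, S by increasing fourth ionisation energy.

IE_4 is the cost of taking one more electron from the +3 cation: Al³⁺ is the bare [Ne] core; N³⁺ still has 2 valence electrons; K³⁺ is already 2 electrons into the core; S³⁺ still has 3 valence electrons.
Usually core removal costs more than valence removal, but here the competition is close: a tightly held n=2 valence electron can cost more to remove than an n=3 core electron, so the actual values have to decide it.
Valence configurations: N³⁺ [He]2s², S³⁺ [Ne]3s²3p¹.
Tabulated IE_4 (kJ/mol): Al 11577, N 7475, K 5877, S 4556.
Overall IE_4 order: S < K < N < Al.

S < K < N < Al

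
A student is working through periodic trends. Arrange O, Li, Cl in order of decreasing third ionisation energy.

Li, O, Cl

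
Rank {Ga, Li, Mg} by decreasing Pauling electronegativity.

Li is in period 2, group 1; Mg is in period 3, group 2; Ga is in period 4, group 13.
Electronegativity increases across a period and decreases down a group, tracking effective nuclear charge and atomic size.
A diagonal step moves right (one effect) and down (the opposite effect) at once.
Mg > Li: period and group pull opposite ways; the across-period shift dominates (1.31 vs 0.98).
Ga > Mg: period and group pull opposite ways; the across-period shift dominates (1.81 vs 1.31).
For reference (Pauling): Li 0.98, Mg 1.31, Ga 1.81.
So from highest to lowest: Ga > Mg > Li.

Ga > Mg > Li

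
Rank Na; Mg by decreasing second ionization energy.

Na > Mg

Consider each +1 ion: Na⁺ is the bare [Ne] core; Mg⁺ still has 1 valence electron.
Core electrons are held far more tightly than valence electrons, so Na tops the IE_2 order.
The numbers (kJ/mol): Na 4562, Mg 1451.
Hence IE_2: Mg < Na.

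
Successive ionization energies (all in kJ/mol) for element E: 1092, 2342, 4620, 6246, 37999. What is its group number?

Group 14

Look for the largest jump between consecutive ionization energies: IE5/IE4 ≈ 6.1, far larger than any earlier ratio.
That jump marks the point where a core electron is being removed. So the atom has 4 valence electrons.
A main-group element with 4 valence electrons is in group 14.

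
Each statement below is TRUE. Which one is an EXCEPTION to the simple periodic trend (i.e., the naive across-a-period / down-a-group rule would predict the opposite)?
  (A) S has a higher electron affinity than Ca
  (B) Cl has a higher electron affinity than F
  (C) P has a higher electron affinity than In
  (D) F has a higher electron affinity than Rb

The general trend: electron affinity increases across a period and decreases down a group.
(A) S (period 3, group 16) vs Ca (period 4, group 2): the stated order agrees with the simple trend.
(B) Cl (period 3, group 17) vs F (period 2, group 17): the stated order contradicts the simple trend.
(C) P (period 3, group 15) vs In (period 5, group 13): the stated order agrees with the simple trend.
(D) F (period 2, group 17) vs Rb (period 5, group 1): the stated order agrees with the simple trend.
The exception is (B): F's small 2p subshell makes the incoming electron feel strong e⁻–e⁻ repulsion, so Cl actually releases more energy on gaining an electron.

(B)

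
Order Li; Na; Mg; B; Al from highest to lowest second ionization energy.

IE_2 is the cost of taking one more electron from the +1 cation: Li⁺ is the bare [He] core; Na⁺ is the bare [Ne] core; Mg⁺ still has 1 valence electron; B⁺ still has 2 valence electrons; Al⁺ still has 2 valence electrons.
Breaking into a closed-shell core is much more expensive than removing a leftover valence electron — Na and Li have the largest IE_2 here.
Valence configurations: Mg⁺ [Ne]3s¹, B⁺ [He]2s², Al⁺ [Ne]3s².
Approximate IE_2 values (kJ/mol): Li 7298, Na 4562, Mg 1451, B 2427, Al 1817.
So the second ionization energies run Mg < Al < B < Na < Li.

Li > Na > B > Al > Mg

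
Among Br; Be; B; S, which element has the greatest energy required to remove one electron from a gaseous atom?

First ionization energy rises across a period (greater Z_eff holds electrons more tightly) and falls down a group (valence electrons are farther from the nucleus).
Neither a single period nor a single group — weigh both effects.
Be > B: this pair runs against the simple trend — see the exception note.
S > Be: period and group pull opposite ways; the across-period shift dominates (1000 vs 900 kJ/mol).
Br > S: period and group pull opposite ways; the across-period shift dominates (1140 vs 1000 kJ/mol).
Note the exception: Be has a higher first ionization energy than B, contrary to the simple trend — removing B's lone 2p electron is easier than breaking Be's filled 2s².
For reference (kJ/mol): Be 900, B 801, S 1000, Br 1140.
The greatest energy required to remove one electron from a gaseous atom among these belongs to Br.

Br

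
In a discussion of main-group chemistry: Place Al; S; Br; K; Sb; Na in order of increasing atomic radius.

Na is in period 3, group 1; Al is in period 3, group 13; S is in period 3, group 16; K is in period 4, group 1; Br is in period 4, group 17; Sb is in period 5, group 15.
Atomic radius shrinks across a period as nuclear charge pulls the same shell inward, and grows down a group as new shells are added.
Here both period and group differ, so the two effects have to be weighed against each other.
Br > S: the two effects oppose for this pair; the down-group effect wins (114 vs 103 pm).
Al > Br: the two effects oppose for this pair; the across-period effect wins (126 vs 114 pm).
Sb > Al: period and group pull opposite ways; the down-group shift dominates (140 vs 126 pm).
Na > Sb: the two effects oppose for this pair; the across-period effect wins (155 vs 140 pm).
K > Na: they share group 1; the group trend gives K the larger value.
Approximate values (pm): Na 155, Al 126, S 103, K 196, Br 114, Sb 140.
So from smallest to largest: S < Br < Al < Sb < Na < K.

S < Br < Al < Sb < Na < K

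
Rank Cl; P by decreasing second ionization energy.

Consider each +1 ion: Cl⁺ still has 6 valence electrons; P⁺ still has 4 valence electrons.
All are still removing valence electrons, so compare the +1 ions as you would atoms: IE_2 generally rises across a period (higher Z_eff) and falls down a group (larger shell), subject to the usual subshell exceptions.
Valence configurations: Cl⁺ [Ne]3s²3p⁴, P⁺ [Ne]3s²3p².
The numbers (kJ/mol): Cl 2298, P 1907.
Hence IE_2: P < Cl.

Cl, P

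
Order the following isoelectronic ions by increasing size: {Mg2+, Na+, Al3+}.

All of these have 10 electrons, so size is governed by nuclear charge alone: the more protons, the stronger the pull on the same electron cloud, and the smaller the ion.
Nuclear charges: Al3+ (Z=13), Mg2+ (Z=12), Na+ (Z=11).
Smallest to largest: Al3+ < Mg2+ < Na+.

Al3+ < Mg2+ < Na+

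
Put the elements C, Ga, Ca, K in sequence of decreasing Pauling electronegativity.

C, Ga, Ca, K

EN rises left→right (higher Z_eff, smaller atoms) and falls top→bottom (larger, more shielded atoms).
Neither a single period nor a single group — weigh both effects.
Ca > K: Ca lies to the right of K in period 4, so the across-period effect alone puts Ca higher.
Ga > Ca: Ga lies to the right of Ca in period 4, so the across-period effect alone puts Ga higher.
C > Ga: both effects reinforce here, so C is clearly the higher of the two.
Tabulated electronegativity (Pauling): C 2.55, K 0.82, Ca 1.00, Ga 1.81.
So from highest to lowest: C > Ga > Ca > K.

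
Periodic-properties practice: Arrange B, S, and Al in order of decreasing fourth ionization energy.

B > Al > S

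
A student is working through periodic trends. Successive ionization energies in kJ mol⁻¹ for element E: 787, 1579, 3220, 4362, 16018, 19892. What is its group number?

Group 14

Look for the largest jump between consecutive ionization energies: IE5/IE4 ≈ 3.7, far larger than any earlier ratio.
That jump marks the point where a core electron is being removed. So the atom has 4 valence electrons.
A main-group element with 4 valence electrons is in group 14.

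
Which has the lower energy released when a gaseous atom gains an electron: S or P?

P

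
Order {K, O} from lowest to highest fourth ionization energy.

K < O

IE_4 is the cost of taking one more electron from the +3 cation: K³⁺ is already 2 electrons into the core; O³⁺ still has 3 valence electrons.
Usually core removal costs more than valence removal, but here the competition is close: a tightly held n=2 valence electron can cost more to remove than an n=3 core electron, so the actual values have to decide it.
Tabulated IE_4 (kJ/mol): K 5877, O 7469.
So the fourth ionization energies run K < O.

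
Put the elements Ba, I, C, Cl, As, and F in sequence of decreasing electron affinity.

C is in period 2, group 14; F is in period 2, group 17; Cl is in period 3, group 17; As is in period 4, group 15; I is in period 5, group 17; Ba is in period 6, group 2.
Adding an electron releases more energy for atoms nearer the top right (short of the noble gases).
Here both period and group differ, so the two effects have to be weighed against each other.
As > Ba: relative to Ba, both the across-period and down-group shifts push As's electron affinity up.
C > As: period and group pull opposite ways; the down-group shift dominates (122 vs 78 kJ/mol).
I > C: the two effects oppose for this pair; the across-period effect wins (295 vs 122 kJ/mol).
F > I: they share group 17; the group trend gives F the larger value.
Cl > F: this pair runs against the simple trend — see the exception note.
Note the exception: Cl has a higher electron affinity than F, contrary to the simple trend — F's small 2p subshell makes the incoming electron feel strong e⁻–e⁻ repulsion, so Cl actually releases more energy on gaining an electron.
For reference (kJ/mol): C 122, F 328, Cl 349, As 78, I 295, Ba 14.
So from highest to lowest: Cl > F > I > C > As > Ba.

Cl > F > I > C > As > Ba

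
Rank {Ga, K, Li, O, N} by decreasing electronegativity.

Li is in period 2, group 1; N is in period 2, group 15; O is in period 2, group 16; K is in period 4, group 1; Ga is in period 4, group 13.
Smaller atoms with higher effective nuclear charge are more electronegative.
Here both period and group differ, so the two effects have to be weighed against each other.
Li > K: Li sits above K in group 1, so the down-group effect alone puts Li higher.
Ga > Li: the two effects oppose for this pair; the across-period effect wins (1.81 vs 0.98).
N > Ga: both effects reinforce here, so N is clearly the higher of the two.
O > N: O lies to the right of N in period 2, so the across-period effect alone puts O higher.
For reference (Pauling): Li 0.98, N 3.04, O 3.44, K 0.82, Ga 1.81.
So from highest to lowest: O > N > Ga > Li > K.

O, N, Ga, Li, K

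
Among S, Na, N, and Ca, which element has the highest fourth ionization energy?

Na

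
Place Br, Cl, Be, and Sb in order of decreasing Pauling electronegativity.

Be is in period 2, group 2; Cl is in period 3, group 17; Br is in period 4, group 17; Sb is in period 5, group 15.
Smaller atoms with higher effective nuclear charge are more electronegative.
Here both period and group differ, so the two effects have to be weighed against each other.
Sb > Be: the two effects oppose for this pair; the across-period effect wins (2.05 vs 1.57).
Br > Sb: relative to Sb, both the across-period and down-group shifts push Br's electronegativity up.
Cl > Br: Cl sits above Br in group 17, so the down-group effect alone puts Cl higher.
For reference (Pauling): Be 1.57, Cl 3.16, Br 2.96, Sb 2.05.
So from highest to lowest: Cl > Br > Sb > Be.

Cl > Br > Sb > Be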